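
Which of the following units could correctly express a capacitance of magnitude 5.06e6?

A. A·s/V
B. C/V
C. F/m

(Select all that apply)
A, B

capacitance has SI base units: A^2 * s^4 / (kg * m^2)

Checking each option against A^2 * s^4 / (kg * m^2):
  A. A·s/V: ✓ matches
  B. C/V: ✓ matches
  C. F/m: ✗ does not match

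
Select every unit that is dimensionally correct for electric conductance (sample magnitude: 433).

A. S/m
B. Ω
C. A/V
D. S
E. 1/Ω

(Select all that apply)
C, D, E

electric conductance has SI base units: A^2 * s^3 / (kg * m^2)

Checking each option against A^2 * s^3 / (kg * m^2):
  A. S/m: ✗ does not match
  B. Ω: ✗ does not match
  C. A/V: ✓ matches
  D. S: ✓ matches
  E. 1/Ω: ✓ matches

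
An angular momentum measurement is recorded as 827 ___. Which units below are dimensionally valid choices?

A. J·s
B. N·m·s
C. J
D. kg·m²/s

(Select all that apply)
A, B, D

angular momentum has SI base units: kg * m^2 / s

Checking each option against kg * m^2 / s:
  A. J·s: ✓ matches
  B. N·m·s: ✓ matches
  C. J: ✗ does not match
  D. kg·m²/s: ✓ matches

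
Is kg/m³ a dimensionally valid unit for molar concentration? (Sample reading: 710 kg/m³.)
No

molar concentration has SI base units: mol / m^3
kg/m³ does NOT reduce to mol / m^3; a valid unit for molar concentration would be e.g. mol/m³.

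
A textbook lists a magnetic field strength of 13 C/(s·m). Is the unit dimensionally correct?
Yes

magnetic field strength has SI base units: A / m
C/(s·m) reduces to the same SI base units, so it is a valid unit for magnetic field strength.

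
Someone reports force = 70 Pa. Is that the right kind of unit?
No

force has SI base units: kg * m / s^2
Pa does NOT reduce to kg * m / s^2; a valid unit for force would be e.g. N.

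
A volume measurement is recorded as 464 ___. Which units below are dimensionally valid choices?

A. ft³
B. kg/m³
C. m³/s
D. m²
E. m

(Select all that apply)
A

volume has SI base units: m^3

Checking each option against m^3:
  A. ft³: ✓ matches
  B. kg/m³: ✗ does not match
  C. m³/s: ✗ does not match
  D. m²: ✗ does not match
  E. m: ✗ does not match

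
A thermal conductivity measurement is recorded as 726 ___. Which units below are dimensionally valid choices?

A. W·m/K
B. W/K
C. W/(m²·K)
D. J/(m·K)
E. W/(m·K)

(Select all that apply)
E

thermal conductivity has SI base units: kg * m / (s^3 * K)

Checking each option against kg * m / (s^3 * K):
  A. W·m/K: ✗ does not match
  B. W/K: ✗ does not match
  C. W/(m²·K): ✗ does not match
  D. J/(m·K): ✗ does not match
  E. W/(m·K): ✓ matches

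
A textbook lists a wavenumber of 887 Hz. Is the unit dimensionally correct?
No

wavenumber has SI base units: 1 / m
Hz does NOT reduce to 1 / m; a valid unit for wavenumber would be e.g. 1/m.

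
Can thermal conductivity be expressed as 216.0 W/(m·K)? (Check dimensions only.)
Yes

thermal conductivity has SI base units: kg * m / (s^3 * K)
W/(m·K) reduces to the same SI base units, so it is a valid unit for thermal conductivity.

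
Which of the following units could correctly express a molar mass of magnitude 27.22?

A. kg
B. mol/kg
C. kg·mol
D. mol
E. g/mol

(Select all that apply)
E

molar mass has SI base units: kg / mol

Checking each option against kg / mol:
  A. kg: ✗ does not match
  B. mol/kg: ✗ does not match
  C. kg·mol: ✗ does not match
  D. mol: ✗ does not match
  E. g/mol: ✓ matches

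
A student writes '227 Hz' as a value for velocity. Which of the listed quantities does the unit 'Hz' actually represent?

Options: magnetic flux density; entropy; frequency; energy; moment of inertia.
frequency

velocity should have units dimensionally equivalent to m / s (e.g. m/s).
The given unit 'Hz' reduces to 1 / s. Of the listed options, that is the dimensionality of frequency.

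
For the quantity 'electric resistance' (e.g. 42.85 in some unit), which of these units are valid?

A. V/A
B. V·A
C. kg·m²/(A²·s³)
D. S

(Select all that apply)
A, C

electric resistance has SI base units: kg * m^2 / (A^2 * s^3)

Checking each option against kg * m^2 / (A^2 * s^3):
  A. V/A: ✓ matches
  B. V·A: ✗ does not match
  C. kg·m²/(A²·s³): ✓ matches
  D. S: ✗ does not match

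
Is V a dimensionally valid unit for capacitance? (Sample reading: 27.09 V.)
No

capacitance has SI base units: A^2 * s^4 / (kg * m^2)
V does NOT reduce to A^2 * s^4 / (kg * m^2); a valid unit for capacitance would be e.g. F.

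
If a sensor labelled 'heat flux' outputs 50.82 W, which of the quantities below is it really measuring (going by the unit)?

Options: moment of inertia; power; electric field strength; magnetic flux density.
power

heat flux should have units dimensionally equivalent to kg / s^3 (e.g. W/m²).
The given unit 'W' reduces to kg * m^2 / s^3. Of the listed options, that is the dimensionality of power.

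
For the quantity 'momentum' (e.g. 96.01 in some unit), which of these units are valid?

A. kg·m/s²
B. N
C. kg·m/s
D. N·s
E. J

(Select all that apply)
C, D

momentum has SI base units: kg * m / s

Checking each option against kg * m / s:
  A. kg·m/s²: ✗ does not match
  B. N: ✗ does not match
  C. kg·m/s: ✓ matches
  D. N·s: ✓ matches
  E. J: ✗ does not match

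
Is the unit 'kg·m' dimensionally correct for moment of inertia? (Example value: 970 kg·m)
No

moment of inertia has SI base units: kg * m^2
kg·m does NOT reduce to kg * m^2; a valid unit for moment of inertia would be e.g. kg·m².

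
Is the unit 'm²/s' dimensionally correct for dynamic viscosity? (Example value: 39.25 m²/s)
No

dynamic viscosity has SI base units: kg / (m * s)
m²/s does NOT reduce to kg / (m * s); a valid unit for dynamic viscosity would be e.g. Pa·s.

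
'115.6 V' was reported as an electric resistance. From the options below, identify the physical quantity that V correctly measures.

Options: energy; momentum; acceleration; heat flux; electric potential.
electric potential

electric resistance should have units dimensionally equivalent to kg * m^2 / (A^2 * s^3) (e.g. Ω).
The given unit 'V' reduces to kg * m^2 / (A * s^3). Of the listed options, that is the dimensionality of electric potential.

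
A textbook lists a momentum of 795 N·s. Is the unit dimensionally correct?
Yes

momentum has SI base units: kg * m / s
N·s reduces to the same SI base units, so it is a valid unit for momentum.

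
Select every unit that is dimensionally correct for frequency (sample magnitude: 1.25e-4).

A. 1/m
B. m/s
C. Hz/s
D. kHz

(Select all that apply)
D

frequency has SI base units: 1 / s

Checking each option against 1 / s:
  A. 1/m: ✗ does not match
  B. m/s: ✗ does not match
  C. Hz/s: ✗ does not match
  D. kHz: ✓ matches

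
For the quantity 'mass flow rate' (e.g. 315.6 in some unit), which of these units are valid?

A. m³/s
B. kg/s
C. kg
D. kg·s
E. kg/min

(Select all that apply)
B, E

mass flow rate has SI base units: kg / s

Checking each option against kg / s:
  A. m³/s: ✗ does not match
  B. kg/s: ✓ matches
  C. kg: ✗ does not match
  D. kg·s: ✗ does not match
  E. kg/min: ✓ matches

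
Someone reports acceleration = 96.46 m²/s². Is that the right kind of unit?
No

acceleration has SI base units: m / s^2
m²/s² does NOT reduce to m / s^2; a valid unit for acceleration would be e.g. m/s².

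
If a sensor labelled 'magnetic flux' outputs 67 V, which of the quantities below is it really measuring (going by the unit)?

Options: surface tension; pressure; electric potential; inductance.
electric potential

magnetic flux should have units dimensionally equivalent to kg * m^2 / (A * s^2) (e.g. Wb).
The given unit 'V' reduces to kg * m^2 / (A * s^3). Of the listed options, that is the dimensionality of electric potential.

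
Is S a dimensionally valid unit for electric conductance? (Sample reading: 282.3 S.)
Yes

electric conductance has SI base units: A^2 * s^3 / (kg * m^2)
S reduces to the same SI base units, so it is a valid unit for electric conductance.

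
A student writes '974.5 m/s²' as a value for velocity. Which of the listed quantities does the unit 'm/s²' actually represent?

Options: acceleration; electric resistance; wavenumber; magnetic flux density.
acceleration

velocity should have units dimensionally equivalent to m / s (e.g. m/s).
The given unit 'm/s²' reduces to m / s^2. Of the listed options, that is the dimensionality of acceleration.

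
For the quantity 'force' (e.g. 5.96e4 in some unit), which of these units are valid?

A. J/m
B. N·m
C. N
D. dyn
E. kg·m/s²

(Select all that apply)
A, C, D, E

force has SI base units: kg * m / s^2

Checking each option against kg * m / s^2:
  A. J/m: ✓ matches
  B. N·m: ✗ does not match
  C. N: ✓ matches
  D. dyn: ✓ matches
  E. kg·m/s²: ✓ matches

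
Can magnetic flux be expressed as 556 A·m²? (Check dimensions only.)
No

magnetic flux has SI base units: kg * m^2 / (A * s^2)
A·m² does NOT reduce to kg * m^2 / (A * s^2); a valid unit for magnetic flux would be e.g. Wb.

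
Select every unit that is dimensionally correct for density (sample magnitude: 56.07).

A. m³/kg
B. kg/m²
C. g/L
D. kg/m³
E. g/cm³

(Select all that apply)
C, D, E

density has SI base units: kg / m^3

Checking each option against kg / m^3:
  A. m³/kg: ✗ does not match
  B. kg/m²: ✗ does not match
  C. g/L: ✓ matches
  D. kg/m³: ✓ matches
  E. g/cm³: ✓ matches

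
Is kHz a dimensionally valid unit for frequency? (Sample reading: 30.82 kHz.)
Yes

frequency has SI base units: 1 / s
kHz reduces to the same SI base units, so it is a valid unit for frequency.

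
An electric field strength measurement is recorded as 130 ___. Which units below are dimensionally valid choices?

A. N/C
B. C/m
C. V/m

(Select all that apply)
A, C

electric field strength has SI base units: kg * m / (A * s^3)

Checking each option against kg * m / (A * s^3):
  A. N/C: ✓ matches
  B. C/m: ✗ does not match
  C. V/m: ✓ matches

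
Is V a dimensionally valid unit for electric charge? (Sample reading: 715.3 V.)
No

electric charge has SI base units: A * s
V does NOT reduce to A * s; a valid unit for electric charge would be e.g. C.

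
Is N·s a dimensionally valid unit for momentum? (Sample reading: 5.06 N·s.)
Yes

momentum has SI base units: kg * m / s
N·s reduces to the same SI base units, so it is a valid unit for momentum.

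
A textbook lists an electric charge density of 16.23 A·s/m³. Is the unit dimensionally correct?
Yes

electric charge density has SI base units: A * s / m^3
A·s/m³ reduces to the same SI base units, so it is a valid unit for electric charge density.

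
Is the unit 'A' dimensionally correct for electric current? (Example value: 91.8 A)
Yes

electric current has SI base units: A
A reduces to the same SI base units, so it is a valid unit for electric current.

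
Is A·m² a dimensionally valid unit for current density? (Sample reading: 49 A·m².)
No

current density has SI base units: A / m^2
A·m² does NOT reduce to A / m^2; a valid unit for current density would be e.g. A/m².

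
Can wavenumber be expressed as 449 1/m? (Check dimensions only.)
Yes

wavenumber has SI base units: 1 / m
1/m reduces to the same SI base units, so it is a valid unit for wavenumber.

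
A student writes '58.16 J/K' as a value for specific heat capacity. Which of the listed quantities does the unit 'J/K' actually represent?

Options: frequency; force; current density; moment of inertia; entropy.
entropy

specific heat capacity should have units dimensionally equivalent to m^2 / (s^2 * K) (e.g. J/(kg·K)).
The given unit 'J/K' reduces to kg * m^2 / (s^2 * K). Of the listed options, that is the dimensionality of entropy.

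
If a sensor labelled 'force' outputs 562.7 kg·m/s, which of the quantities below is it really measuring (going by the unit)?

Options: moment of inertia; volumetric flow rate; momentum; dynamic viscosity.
momentum

force should have units dimensionally equivalent to kg * m / s^2 (e.g. N).
The given unit 'kg·m/s' reduces to kg * m / s. Of the listed options, that is the dimensionality of momentum.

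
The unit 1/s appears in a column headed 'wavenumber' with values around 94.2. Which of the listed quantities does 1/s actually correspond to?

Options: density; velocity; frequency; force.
frequency

wavenumber should have units dimensionally equivalent to 1 / m (e.g. 1/m).
The given unit '1/s' reduces to 1 / s. Of the listed options, that is the dimensionality of frequency.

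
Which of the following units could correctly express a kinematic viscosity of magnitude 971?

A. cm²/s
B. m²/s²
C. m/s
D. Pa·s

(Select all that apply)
A

kinematic viscosity has SI base units: m^2 / s

Checking each option against m^2 / s:
  A. cm²/s: ✓ matches
  B. m²/s²: ✗ does not match
  C. m/s: ✗ does not match
  D. Pa·s: ✗ does not match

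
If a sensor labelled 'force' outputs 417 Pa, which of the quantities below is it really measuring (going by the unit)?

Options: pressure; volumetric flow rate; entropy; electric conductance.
pressure

force should have units dimensionally equivalent to kg * m / s^2 (e.g. N).
The given unit 'Pa' reduces to kg / (m * s^2). Of the listed options, that is the dimensionality of pressure.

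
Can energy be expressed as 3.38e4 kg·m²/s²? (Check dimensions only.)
Yes

energy has SI base units: kg * m^2 / s^2
kg·m²/s² reduces to the same SI base units, so it is a valid unit for energy.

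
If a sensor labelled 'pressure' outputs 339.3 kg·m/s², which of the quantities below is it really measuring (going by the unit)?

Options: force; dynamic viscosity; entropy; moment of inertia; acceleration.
force

pressure should have units dimensionally equivalent to kg / (m * s^2) (e.g. Pa).
The given unit 'kg·m/s²' reduces to kg * m / s^2. Of the listed options, that is the dimensionality of force.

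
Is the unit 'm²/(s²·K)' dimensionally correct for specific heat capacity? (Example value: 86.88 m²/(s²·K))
Yes

specific heat capacity has SI base units: m^2 / (s^2 * K)
m²/(s²·K) reduces to the same SI base units, so it is a valid unit for specific heat capacity.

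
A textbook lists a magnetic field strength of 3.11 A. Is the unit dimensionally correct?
No

magnetic field strength has SI base units: A / m
A does NOT reduce to A / m; a valid unit for magnetic field strength would be e.g. A/m.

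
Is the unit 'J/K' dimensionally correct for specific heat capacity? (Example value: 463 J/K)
No

specific heat capacity has SI base units: m^2 / (s^2 * K)
J/K does NOT reduce to m^2 / (s^2 * K); a valid unit for specific heat capacity would be e.g. J/(kg·K).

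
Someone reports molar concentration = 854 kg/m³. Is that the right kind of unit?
No

molar concentration has SI base units: mol / m^3
kg/m³ does NOT reduce to mol / m^3; a valid unit for molar concentration would be e.g. mol/m³.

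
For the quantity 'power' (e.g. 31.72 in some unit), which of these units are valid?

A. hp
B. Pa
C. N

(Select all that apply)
A

power has SI base units: kg * m^2 / s^3

Checking each option against kg * m^2 / s^3:
  A. hp: ✓ matches
  B. Pa: ✗ does not match
  C. N: ✗ does not match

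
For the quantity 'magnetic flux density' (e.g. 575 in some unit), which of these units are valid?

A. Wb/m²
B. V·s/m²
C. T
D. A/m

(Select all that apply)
A, B, C

magnetic flux density has SI base units: kg / (A * s^2)

Checking each option against kg / (A * s^2):
  A. Wb/m²: ✓ matches
  B. V·s/m²: ✓ matches
  C. T: ✓ matches
  D. A/m: ✗ does not match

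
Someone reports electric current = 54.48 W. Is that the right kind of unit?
No

electric current has SI base units: A
W does NOT reduce to A; a valid unit for electric current would be e.g. A.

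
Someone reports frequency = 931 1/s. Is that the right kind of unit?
Yes

frequency has SI base units: 1 / s
1/s reduces to the same SI base units, so it is a valid unit for frequency.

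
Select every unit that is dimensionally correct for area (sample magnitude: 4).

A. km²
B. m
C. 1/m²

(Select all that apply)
A

area has SI base units: m^2

Checking each option against m^2:
  A. km²: ✓ matches
  B. m: ✗ does not match
  C. 1/m²: ✗ does not match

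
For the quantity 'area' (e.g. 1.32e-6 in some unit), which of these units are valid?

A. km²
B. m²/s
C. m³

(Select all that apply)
A

area has SI base units: m^2

Checking each option against m^2:
  A. km²: ✓ matches
  B. m²/s: ✗ does not match
  C. m³: ✗ does not match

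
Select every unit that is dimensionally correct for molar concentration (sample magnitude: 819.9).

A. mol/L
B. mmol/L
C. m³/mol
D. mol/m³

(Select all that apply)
A, B, D

molar concentration has SI base units: mol / m^3

Checking each option against mol / m^3:
  A. mol/L: ✓ matches
  B. mmol/L: ✓ matches
  C. m³/mol: ✗ does not match
  D. mol/m³: ✓ matches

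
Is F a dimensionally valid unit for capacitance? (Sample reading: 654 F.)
Yes

capacitance has SI base units: A^2 * s^4 / (kg * m^2)
F reduces to the same SI base units, so it is a valid unit for capacitance.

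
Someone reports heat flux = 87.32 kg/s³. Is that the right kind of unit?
Yes

heat flux has SI base units: kg / s^3
kg/s³ reduces to the same SI base units, so it is a valid unit for heat flux.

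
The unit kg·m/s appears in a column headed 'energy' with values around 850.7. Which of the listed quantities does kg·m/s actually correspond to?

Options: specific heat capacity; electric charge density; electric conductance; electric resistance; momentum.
momentum

energy should have units dimensionally equivalent to kg * m^2 / s^2 (e.g. J).
The given unit 'kg·m/s' reduces to kg * m / s. Of the listed options, that is the dimensionality of momentum.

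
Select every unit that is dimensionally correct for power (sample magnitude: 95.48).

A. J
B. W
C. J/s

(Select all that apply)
B, C

power has SI base units: kg * m^2 / s^3

Checking each option against kg * m^2 / s^3:
  A. J: ✗ does not match
  B. W: ✓ matches
  C. J/s: ✓ matches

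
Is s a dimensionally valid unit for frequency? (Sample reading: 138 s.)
No

frequency has SI base units: 1 / s
s does NOT reduce to 1 / s; a valid unit for frequency would be e.g. Hz.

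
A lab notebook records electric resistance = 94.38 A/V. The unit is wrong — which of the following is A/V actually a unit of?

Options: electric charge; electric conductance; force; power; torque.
electric conductance

electric resistance should have units dimensionally equivalent to kg * m^2 / (A^2 * s^3) (e.g. Ω).
The given unit 'A/V' reduces to A^2 * s^3 / (kg * m^2). Of the listed options, that is the dimensionality of electric conductance.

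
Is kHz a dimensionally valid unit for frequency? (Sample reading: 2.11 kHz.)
Yes

frequency has SI base units: 1 / s
kHz reduces to the same SI base units, so it is a valid unit for frequency.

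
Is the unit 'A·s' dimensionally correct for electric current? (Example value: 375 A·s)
No

electric current has SI base units: A
A·s does NOT reduce to A; a valid unit for electric current would be e.g. A.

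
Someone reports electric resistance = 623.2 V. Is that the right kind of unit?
No

electric resistance has SI base units: kg * m^2 / (A^2 * s^3)
V does NOT reduce to kg * m^2 / (A^2 * s^3); a valid unit for electric resistance would be e.g. Ω.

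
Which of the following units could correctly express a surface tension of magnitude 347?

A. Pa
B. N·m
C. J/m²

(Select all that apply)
C

surface tension has SI base units: kg / s^2

Checking each option against kg / s^2:
  A. Pa: ✗ does not match
  B. N·m: ✗ does not match
  C. J/m²: ✓ matches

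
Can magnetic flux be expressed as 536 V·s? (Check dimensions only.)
Yes

magnetic flux has SI base units: kg * m^2 / (A * s^2)
V·s reduces to the same SI base units, so it is a valid unit for magnetic flux.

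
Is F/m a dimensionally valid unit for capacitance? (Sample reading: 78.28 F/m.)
No

capacitance has SI base units: A^2 * s^4 / (kg * m^2)
F/m does NOT reduce to A^2 * s^4 / (kg * m^2); a valid unit for capacitance would be e.g. F.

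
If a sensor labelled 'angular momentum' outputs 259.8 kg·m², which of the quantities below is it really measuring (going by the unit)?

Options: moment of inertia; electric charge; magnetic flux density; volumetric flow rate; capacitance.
moment of inertia

angular momentum should have units dimensionally equivalent to kg * m^2 / s (e.g. kg·m²/s).
The given unit 'kg·m²' reduces to kg * m^2. Of the listed options, that is the dimensionality of moment of inertia.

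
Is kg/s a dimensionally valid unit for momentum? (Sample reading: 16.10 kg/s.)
No

momentum has SI base units: kg * m / s
kg/s does NOT reduce to kg * m / s; a valid unit for momentum would be e.g. kg·m/s.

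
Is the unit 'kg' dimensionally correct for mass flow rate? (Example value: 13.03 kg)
No

mass flow rate has SI base units: kg / s
kg does NOT reduce to kg / s; a valid unit for mass flow rate would be e.g. kg/s.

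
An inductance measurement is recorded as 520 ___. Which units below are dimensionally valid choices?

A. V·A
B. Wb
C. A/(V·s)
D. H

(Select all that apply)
D

inductance has SI base units: kg * m^2 / (A^2 * s^2)

Checking each option against kg * m^2 / (A^2 * s^2):
  A. V·A: ✗ does not match
  B. Wb: ✗ does not match
  C. A/(V·s): ✗ does not match
  D. H: ✓ matches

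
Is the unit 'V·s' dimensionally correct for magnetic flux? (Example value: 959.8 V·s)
Yes

magnetic flux has SI base units: kg * m^2 / (A * s^2)
V·s reduces to the same SI base units, so it is a valid unit for magnetic flux.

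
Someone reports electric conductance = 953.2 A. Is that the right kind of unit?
No

electric conductance has SI base units: A^2 * s^3 / (kg * m^2)
A does NOT reduce to A^2 * s^3 / (kg * m^2); a valid unit for electric conductance would be e.g. S.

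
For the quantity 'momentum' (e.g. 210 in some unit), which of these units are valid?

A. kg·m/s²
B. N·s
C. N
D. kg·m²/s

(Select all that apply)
B

momentum has SI base units: kg * m / s

Checking each option against kg * m / s:
  A. kg·m/s²: ✗ does not match
  B. N·s: ✓ matches
  C. N: ✗ does not match
  D. kg·m²/s: ✗ does not match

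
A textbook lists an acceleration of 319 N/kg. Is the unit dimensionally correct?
Yes

acceleration has SI base units: m / s^2
N/kg reduces to the same SI base units, so it is a valid unit for acceleration.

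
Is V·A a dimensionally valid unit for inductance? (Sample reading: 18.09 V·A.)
No

inductance has SI base units: kg * m^2 / (A^2 * s^2)
V·A does NOT reduce to kg * m^2 / (A^2 * s^2); a valid unit for inductance would be e.g. H.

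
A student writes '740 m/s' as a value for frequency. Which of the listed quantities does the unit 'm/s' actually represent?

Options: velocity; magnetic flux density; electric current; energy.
velocity

frequency should have units dimensionally equivalent to 1 / s (e.g. Hz).
The given unit 'm/s' reduces to m / s. Of the listed options, that is the dimensionality of velocity.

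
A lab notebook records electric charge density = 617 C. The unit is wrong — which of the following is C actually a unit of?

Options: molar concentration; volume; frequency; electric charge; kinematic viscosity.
electric charge

electric charge density should have units dimensionally equivalent to A * s / m^3 (e.g. C/m³).
The given unit 'C' reduces to A * s. Of the listed options, that is the dimensionality of electric charge.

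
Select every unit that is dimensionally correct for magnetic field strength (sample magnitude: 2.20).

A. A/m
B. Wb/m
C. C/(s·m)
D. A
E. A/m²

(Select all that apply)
A, C

magnetic field strength has SI base units: A / m

Checking each option against A / m:
  A. A/m: ✓ matches
  B. Wb/m: ✗ does not match
  C. C/(s·m): ✓ matches
  D. A: ✗ does not match
  E. A/m²: ✗ does not match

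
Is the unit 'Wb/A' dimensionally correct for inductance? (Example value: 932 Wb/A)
Yes

inductance has SI base units: kg * m^2 / (A^2 * s^2)
Wb/A reduces to the same SI base units, so it is a valid unit for inductance.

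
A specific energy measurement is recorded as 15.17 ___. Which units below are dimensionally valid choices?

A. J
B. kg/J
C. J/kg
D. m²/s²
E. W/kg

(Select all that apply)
C, D

specific energy has SI base units: m^2 / s^2

Checking each option against m^2 / s^2:
  A. J: ✗ does not match
  B. kg/J: ✗ does not match
  C. J/kg: ✓ matches
  D. m²/s²: ✓ matches
  E. W/kg: ✗ does not match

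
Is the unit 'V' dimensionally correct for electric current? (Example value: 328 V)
No

electric current has SI base units: A
V does NOT reduce to A; a valid unit for electric current would be e.g. A.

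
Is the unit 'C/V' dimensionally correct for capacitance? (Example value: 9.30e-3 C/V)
Yes

capacitance has SI base units: A^2 * s^4 / (kg * m^2)
C/V reduces to the same SI base units, so it is a valid unit for capacitance.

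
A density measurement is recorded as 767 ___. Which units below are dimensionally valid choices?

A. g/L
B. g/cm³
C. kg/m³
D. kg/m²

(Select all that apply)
A, B, C

density has SI base units: kg / m^3

Checking each option against kg / m^3:
  A. g/L: ✓ matches
  B. g/cm³: ✓ matches
  C. kg/m³: ✓ matches
  D. kg/m²: ✗ does not match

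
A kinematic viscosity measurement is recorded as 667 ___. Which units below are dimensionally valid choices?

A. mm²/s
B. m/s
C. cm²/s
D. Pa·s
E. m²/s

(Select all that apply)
A, C, E

kinematic viscosity has SI base units: m^2 / s

Checking each option against m^2 / s:
  A. mm²/s: ✓ matches
  B. m/s: ✗ does not match
  C. cm²/s: ✓ matches
  D. Pa·s: ✗ does not match
  E. m²/s: ✓ matches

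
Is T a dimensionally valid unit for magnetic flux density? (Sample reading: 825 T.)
Yes

magnetic flux density has SI base units: kg / (A * s^2)
T reduces to the same SI base units, so it is a valid unit for magnetic flux density.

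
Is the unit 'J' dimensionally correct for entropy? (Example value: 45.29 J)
No

entropy has SI base units: kg * m^2 / (s^2 * K)
J does NOT reduce to kg * m^2 / (s^2 * K); a valid unit for entropy would be e.g. J/K.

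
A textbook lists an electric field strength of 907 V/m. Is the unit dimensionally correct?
Yes

electric field strength has SI base units: kg * m / (A * s^3)
V/m reduces to the same SI base units, so it is a valid unit for electric field strength.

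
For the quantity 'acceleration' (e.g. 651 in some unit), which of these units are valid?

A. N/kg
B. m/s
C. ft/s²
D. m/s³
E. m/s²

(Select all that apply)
A, C, E

acceleration has SI base units: m / s^2

Checking each option against m / s^2:
  A. N/kg: ✓ matches
  B. m/s: ✗ does not match
  C. ft/s²: ✓ matches
  D. m/s³: ✗ does not match
  E. m/s²: ✓ matches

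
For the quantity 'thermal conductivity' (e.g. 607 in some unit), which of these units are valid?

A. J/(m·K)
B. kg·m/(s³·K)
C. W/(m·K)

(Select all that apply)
B, C

thermal conductivity has SI base units: kg * m / (s^3 * K)

Checking each option against kg * m / (s^3 * K):
  A. J/(m·K): ✗ does not match
  B. kg·m/(s³·K): ✓ matches
  C. W/(m·K): ✓ matches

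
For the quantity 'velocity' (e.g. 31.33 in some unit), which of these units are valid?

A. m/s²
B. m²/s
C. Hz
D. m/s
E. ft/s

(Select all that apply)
D, E

velocity has SI base units: m / s

Checking each option against m / s:
  A. m/s²: ✗ does not match
  B. m²/s: ✗ does not match
  C. Hz: ✗ does not match
  D. m/s: ✓ matches
  E. ft/s: ✓ matches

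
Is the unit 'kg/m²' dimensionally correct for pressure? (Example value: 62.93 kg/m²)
No

pressure has SI base units: kg / (m * s^2)
kg/m² does NOT reduce to kg / (m * s^2); a valid unit for pressure would be e.g. Pa.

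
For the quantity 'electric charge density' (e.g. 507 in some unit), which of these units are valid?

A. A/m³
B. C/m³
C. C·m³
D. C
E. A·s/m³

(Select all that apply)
B, E

electric charge density has SI base units: A * s / m^3

Checking each option against A * s / m^3:
  A. A/m³: ✗ does not match
  B. C/m³: ✓ matches
  C. C·m³: ✗ does not match
  D. C: ✗ does not match
  E. A·s/m³: ✓ matches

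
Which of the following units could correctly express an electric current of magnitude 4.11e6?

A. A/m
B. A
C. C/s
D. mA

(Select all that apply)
B, C, D

electric current has SI base units: A

Checking each option against A:
  A. A/m: ✗ does not match
  B. A: ✓ matches
  C. C/s: ✓ matches
  D. mA: ✓ matches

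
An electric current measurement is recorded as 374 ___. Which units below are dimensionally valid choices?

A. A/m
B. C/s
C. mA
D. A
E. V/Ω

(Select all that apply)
B, C, D, E

electric current has SI base units: A

Checking each option against A:
  A. A/m: ✗ does not match
  B. C/s: ✓ matches
  C. mA: ✓ matches
  D. A: ✓ matches
  E. V/Ω: ✓ matches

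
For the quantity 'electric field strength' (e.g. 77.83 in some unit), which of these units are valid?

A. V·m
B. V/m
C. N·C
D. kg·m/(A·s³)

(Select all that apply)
B, D

electric field strength has SI base units: kg * m / (A * s^3)

Checking each option against kg * m / (A * s^3):
  A. V·m: ✗ does not match
  B. V/m: ✓ matches
  C. N·C: ✗ does not match
  D. kg·m/(A·s³): ✓ matches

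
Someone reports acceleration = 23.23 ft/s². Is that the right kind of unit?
Yes

acceleration has SI base units: m / s^2
ft/s² reduces to the same SI base units, so it is a valid unit for acceleration.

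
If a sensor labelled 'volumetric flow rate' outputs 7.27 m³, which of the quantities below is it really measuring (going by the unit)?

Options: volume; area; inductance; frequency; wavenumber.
volume

volumetric flow rate should have units dimensionally equivalent to m^3 / s (e.g. m³/s).
The given unit 'm³' reduces to m^3. Of the listed options, that is the dimensionality of volume.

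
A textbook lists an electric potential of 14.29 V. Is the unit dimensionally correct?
Yes

electric potential has SI base units: kg * m^2 / (A * s^3)
V reduces to the same SI base units, so it is a valid unit for electric potential.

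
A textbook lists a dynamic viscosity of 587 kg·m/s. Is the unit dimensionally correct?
No

dynamic viscosity has SI base units: kg / (m * s)
kg·m/s does NOT reduce to kg / (m * s); a valid unit for dynamic viscosity would be e.g. Pa·s.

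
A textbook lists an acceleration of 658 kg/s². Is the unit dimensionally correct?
No

acceleration has SI base units: m / s^2
kg/s² does NOT reduce to m / s^2; a valid unit for acceleration would be e.g. m/s².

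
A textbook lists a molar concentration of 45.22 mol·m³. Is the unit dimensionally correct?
No

molar concentration has SI base units: mol / m^3
mol·m³ does NOT reduce to mol / m^3; a valid unit for molar concentration would be e.g. mol/m³.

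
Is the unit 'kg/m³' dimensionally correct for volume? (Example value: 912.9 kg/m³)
No

volume has SI base units: m^3
kg/m³ does NOT reduce to m^3; a valid unit for volume would be e.g. m³.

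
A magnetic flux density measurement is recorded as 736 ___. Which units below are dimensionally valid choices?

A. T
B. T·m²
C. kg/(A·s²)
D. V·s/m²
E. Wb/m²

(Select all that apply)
A, C, D, E

magnetic flux density has SI base units: kg / (A * s^2)

Checking each option against kg / (A * s^2):
  A. T: ✓ matches
  B. T·m²: ✗ does not match
  C. kg/(A·s²): ✓ matches
  D. V·s/m²: ✓ matches
  E. Wb/m²: ✓ matches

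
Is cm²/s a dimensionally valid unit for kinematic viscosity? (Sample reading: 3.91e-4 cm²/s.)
Yes

kinematic viscosity has SI base units: m^2 / s
cm²/s reduces to the same SI base units, so it is a valid unit for kinematic viscosity.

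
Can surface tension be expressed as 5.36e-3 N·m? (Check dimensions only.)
No

surface tension has SI base units: kg / s^2
N·m does NOT reduce to kg / s^2; a valid unit for surface tension would be e.g. N/m.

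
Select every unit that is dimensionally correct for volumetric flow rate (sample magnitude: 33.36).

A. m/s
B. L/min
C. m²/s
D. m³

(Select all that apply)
B

volumetric flow rate has SI base units: m^3 / s

Checking each option against m^3 / s:
  A. m/s: ✗ does not match
  B. L/min: ✓ matches
  C. m²/s: ✗ does not match
  D. m³: ✗ does not match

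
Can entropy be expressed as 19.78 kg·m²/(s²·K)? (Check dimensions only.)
Yes

entropy has SI base units: kg * m^2 / (s^2 * K)
kg·m²/(s²·K) reduces to the same SI base units, so it is a valid unit for entropy.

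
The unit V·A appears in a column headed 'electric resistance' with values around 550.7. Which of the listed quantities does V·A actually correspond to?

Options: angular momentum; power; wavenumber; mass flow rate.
power

electric resistance should have units dimensionally equivalent to kg * m^2 / (A^2 * s^3) (e.g. Ω).
The given unit 'V·A' reduces to kg * m^2 / s^3. Of the listed options, that is the dimensionality of power.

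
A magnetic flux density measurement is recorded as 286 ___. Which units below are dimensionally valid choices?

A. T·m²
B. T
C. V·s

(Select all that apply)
B

magnetic flux density has SI base units: kg / (A * s^2)

Checking each option against kg / (A * s^2):
  A. T·m²: ✗ does not match
  B. T: ✓ matches
  C. V·s: ✗ does not match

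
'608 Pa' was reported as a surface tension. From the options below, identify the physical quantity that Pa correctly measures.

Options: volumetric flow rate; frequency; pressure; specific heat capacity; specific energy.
pressure

surface tension should have units dimensionally equivalent to kg / s^2 (e.g. N/m).
The given unit 'Pa' reduces to kg / (m * s^2). Of the listed options, that is the dimensionality of pressure.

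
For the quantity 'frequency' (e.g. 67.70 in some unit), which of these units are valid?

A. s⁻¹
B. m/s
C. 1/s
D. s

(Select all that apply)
A, C

frequency has SI base units: 1 / s

Checking each option against 1 / s:
  A. s⁻¹: ✓ matches
  B. m/s: ✗ does not match
  C. 1/s: ✓ matches
  D. s: ✗ does not match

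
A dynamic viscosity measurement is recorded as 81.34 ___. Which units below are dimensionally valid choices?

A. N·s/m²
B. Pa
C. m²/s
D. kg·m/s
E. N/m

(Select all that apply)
A

dynamic viscosity has SI base units: kg / (m * s)

Checking each option against kg / (m * s):
  A. N·s/m²: ✓ matches
  B. Pa: ✗ does not match
  C. m²/s: ✗ does not match
  D. kg·m/s: ✗ does not match
  E. N/m: ✗ does not match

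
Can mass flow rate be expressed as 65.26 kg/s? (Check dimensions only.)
Yes

mass flow rate has SI base units: kg / s
kg/s reduces to the same SI base units, so it is a valid unit for mass flow rate.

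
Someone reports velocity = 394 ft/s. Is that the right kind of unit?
Yes

velocity has SI base units: m / s
ft/s reduces to the same SI base units, so it is a valid unit for velocity.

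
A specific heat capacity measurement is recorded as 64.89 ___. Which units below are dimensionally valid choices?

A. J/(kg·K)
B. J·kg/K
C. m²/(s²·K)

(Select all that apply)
A, C

specific heat capacity has SI base units: m^2 / (s^2 * K)

Checking each option against m^2 / (s^2 * K):
  A. J/(kg·K): ✓ matches
  B. J·kg/K: ✗ does not match
  C. m²/(s²·K): ✓ matches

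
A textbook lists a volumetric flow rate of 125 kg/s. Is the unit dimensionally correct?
No

volumetric flow rate has SI base units: m^3 / s
kg/s does NOT reduce to m^3 / s; a valid unit for volumetric flow rate would be e.g. m³/s.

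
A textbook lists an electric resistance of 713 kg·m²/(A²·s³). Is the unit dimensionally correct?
Yes

electric resistance has SI base units: kg * m^2 / (A^2 * s^3)
kg·m²/(A²·s³) reduces to the same SI base units, so it is a valid unit for electric resistance.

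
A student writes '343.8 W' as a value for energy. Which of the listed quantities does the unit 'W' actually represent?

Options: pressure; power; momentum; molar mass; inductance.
power

energy should have units dimensionally equivalent to kg * m^2 / s^2 (e.g. J).
The given unit 'W' reduces to kg * m^2 / s^3. Of the listed options, that is the dimensionality of power.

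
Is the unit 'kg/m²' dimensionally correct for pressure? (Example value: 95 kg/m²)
No

pressure has SI base units: kg / (m * s^2)
kg/m² does NOT reduce to kg / (m * s^2); a valid unit for pressure would be e.g. Pa.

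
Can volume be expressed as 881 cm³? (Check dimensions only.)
Yes

volume has SI base units: m^3
cm³ reduces to the same SI base units, so it is a valid unit for volume.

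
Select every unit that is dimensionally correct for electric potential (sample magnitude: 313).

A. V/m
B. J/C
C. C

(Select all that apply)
B

electric potential has SI base units: kg * m^2 / (A * s^3)

Checking each option against kg * m^2 / (A * s^3):
  A. V/m: ✗ does not match
  B. J/C: ✓ matches
  C. C: ✗ does not match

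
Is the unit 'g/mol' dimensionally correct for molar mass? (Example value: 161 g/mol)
Yes

molar mass has SI base units: kg / mol
g/mol reduces to the same SI base units, so it is a valid unit for molar mass.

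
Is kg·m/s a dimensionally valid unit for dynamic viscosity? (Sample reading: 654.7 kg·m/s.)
No

dynamic viscosity has SI base units: kg / (m * s)
kg·m/s does NOT reduce to kg / (m * s); a valid unit for dynamic viscosity would be e.g. Pa·s.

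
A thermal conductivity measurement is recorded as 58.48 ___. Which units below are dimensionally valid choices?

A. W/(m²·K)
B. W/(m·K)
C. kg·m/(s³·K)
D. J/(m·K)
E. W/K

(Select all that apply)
B, C

thermal conductivity has SI base units: kg * m / (s^3 * K)

Checking each option against kg * m / (s^3 * K):
  A. W/(m²·K): ✗ does not match
  B. W/(m·K): ✓ matches
  C. kg·m/(s³·K): ✓ matches
  D. J/(m·K): ✗ does not match
  E. W/K: ✗ does not match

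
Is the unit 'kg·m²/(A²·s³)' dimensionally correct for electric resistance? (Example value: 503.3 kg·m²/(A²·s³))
Yes

electric resistance has SI base units: kg * m^2 / (A^2 * s^3)
kg·m²/(A²·s³) reduces to the same SI base units, so it is a valid unit for electric resistance.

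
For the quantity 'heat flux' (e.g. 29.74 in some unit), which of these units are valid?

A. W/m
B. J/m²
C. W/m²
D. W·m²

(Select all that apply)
C

heat flux has SI base units: kg / s^3

Checking each option against kg / s^3:
  A. W/m: ✗ does not match
  B. J/m²: ✗ does not match
  C. W/m²: ✓ matches
  D. W·m²: ✗ does not match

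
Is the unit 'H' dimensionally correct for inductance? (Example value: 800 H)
Yes

inductance has SI base units: kg * m^2 / (A^2 * s^2)
H reduces to the same SI base units, so it is a valid unit for inductance.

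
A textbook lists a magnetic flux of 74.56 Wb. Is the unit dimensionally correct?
Yes

magnetic flux has SI base units: kg * m^2 / (A * s^2)
Wb reduces to the same SI base units, so it is a valid unit for magnetic flux.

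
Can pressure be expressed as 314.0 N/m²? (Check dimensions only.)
Yes

pressure has SI base units: kg / (m * s^2)
N/m² reduces to the same SI base units, so it is a valid unit for pressure.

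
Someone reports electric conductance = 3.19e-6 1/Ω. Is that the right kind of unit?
Yes

electric conductance has SI base units: A^2 * s^3 / (kg * m^2)
1/Ω reduces to the same SI base units, so it is a valid unit for electric conductance.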